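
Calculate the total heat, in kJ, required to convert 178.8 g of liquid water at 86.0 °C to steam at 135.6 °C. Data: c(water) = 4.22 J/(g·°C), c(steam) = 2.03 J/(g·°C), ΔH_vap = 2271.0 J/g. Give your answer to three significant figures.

q1 (heat water 86.0→100.0 °C): 178.8 × 4.22 × 14.0 = 10564 J
q2 (vaporize at 100 °C): 178.8 × 2271.0 = 406055 J
q3 (heat steam 100.0→135.6 °C): 178.8 × 2.03 × 35.6 = 12922 J
Total: 10564 + 406055 + 12922 = 429541 J = 430 kJ

q = 430 kJ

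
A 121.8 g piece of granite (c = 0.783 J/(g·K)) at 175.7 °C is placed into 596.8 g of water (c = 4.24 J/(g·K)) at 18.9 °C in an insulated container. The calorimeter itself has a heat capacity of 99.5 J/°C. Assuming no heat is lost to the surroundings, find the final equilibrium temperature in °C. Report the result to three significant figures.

Heat lost by granite = heat gained by water + calorimeter.
(121.8)(0.783)(175.7 − T) = [(596.8)(4.24) + 99.5](T − 18.9)
95.3694 (175.7 − T) = 2629.932 (T − 18.9)
16756 − 95.3694 T = 2629.932 T − 49706
66462 = 2725.3014 T
T = 24.39 °C

T_f = 24.4 °C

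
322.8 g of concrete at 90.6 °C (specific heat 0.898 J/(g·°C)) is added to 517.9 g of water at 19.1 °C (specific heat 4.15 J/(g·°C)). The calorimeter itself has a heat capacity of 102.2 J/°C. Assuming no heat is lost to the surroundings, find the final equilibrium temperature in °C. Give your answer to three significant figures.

Heat lost by concrete = heat gained by water + calorimeter.
(322.8)(0.898)(90.6 − T) = [(517.9)(4.15) + 102.2](T − 19.1)
289.8744 (90.6 − T) = 2251.485 (T − 19.1)
26263 − 289.8744 T = 2251.485 T − 43003
69266 = 2541.3594 T
T = 27.26 °C

T_f = 27.3 °C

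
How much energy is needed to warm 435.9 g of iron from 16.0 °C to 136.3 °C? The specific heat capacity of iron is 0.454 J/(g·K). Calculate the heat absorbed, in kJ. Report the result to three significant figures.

q = 23.8 kJ

q = m c ΔT = 435.9 × 0.454 × (136.3 − 16.0)
q = 435.9 × 0.454 × 120.3 = 23810 J = 23.8 kJ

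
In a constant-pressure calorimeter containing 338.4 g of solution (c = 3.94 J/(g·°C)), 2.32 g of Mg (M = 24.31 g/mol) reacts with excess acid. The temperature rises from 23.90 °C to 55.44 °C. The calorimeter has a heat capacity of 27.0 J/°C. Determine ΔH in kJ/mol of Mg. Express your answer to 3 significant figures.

|ΔT| = |55.44 − 23.90| = 31.54 °C
|q_surr| = (338.4 × 3.94 + 27.0) × 31.54 = 1360.296 × 31.54 = 42900 J
n(Mg) = 2.32 / 24.31 = 0.09543 mol
Temperature rose, so q_rxn = −|q_surr| = -42.90 kJ
ΔH = q_rxn / n = -449.5 kJ/mol

ΔH = -450 kJ/mol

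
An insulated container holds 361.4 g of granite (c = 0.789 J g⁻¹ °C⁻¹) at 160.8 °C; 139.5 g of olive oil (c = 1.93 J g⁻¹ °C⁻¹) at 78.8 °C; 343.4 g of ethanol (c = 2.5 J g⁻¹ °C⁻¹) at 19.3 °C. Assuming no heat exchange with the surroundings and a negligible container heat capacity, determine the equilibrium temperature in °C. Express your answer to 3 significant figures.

Σ mᵢcᵢ(T − Tᵢ) = 0  ⇒  T = Σ mᵢcᵢTᵢ / Σ mᵢcᵢ
Σ mᵢcᵢ = 361.4×0.789 + 139.5×1.93 + 343.4×2.5 = 1412.8796
Σ mᵢcᵢTᵢ = 285.1446×160.8 + 269.235×78.8 + 858.5×19.3 = 83636
T = 83636 / 1412.8796 = 59.20 °C

T_f = 59.2 °C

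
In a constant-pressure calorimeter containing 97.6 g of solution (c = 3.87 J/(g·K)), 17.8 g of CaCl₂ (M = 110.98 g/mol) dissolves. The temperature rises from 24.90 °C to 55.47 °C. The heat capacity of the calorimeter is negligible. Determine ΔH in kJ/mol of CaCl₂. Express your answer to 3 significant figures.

|ΔT| = |55.47 − 24.90| = 30.57 °C
|q_surr| = (97.6 × 3.87) × 30.57 = 377.712 × 30.57 = 11550 J
n(CaCl₂) = 17.8 / 110.98 = 0.1604 mol
Temperature rose, so q_rxn = −|q_surr| = -11.55 kJ
ΔH = q_rxn / n = -72.01 kJ/mol

ΔH = -72.0 kJ/mol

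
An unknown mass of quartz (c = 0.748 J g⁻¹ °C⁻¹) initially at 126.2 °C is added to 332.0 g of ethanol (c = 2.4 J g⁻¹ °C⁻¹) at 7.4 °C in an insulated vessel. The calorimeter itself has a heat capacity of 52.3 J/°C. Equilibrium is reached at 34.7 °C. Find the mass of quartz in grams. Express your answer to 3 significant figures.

m = 339 g

q_gained = (332.0 × 2.4 + 52.3) × (34.7 − 7.4) = 23180 J
q_lost = m × 0.748 × (126.2 − 34.7) = 68.442 m
m = 23180 / 68.442 = 339 g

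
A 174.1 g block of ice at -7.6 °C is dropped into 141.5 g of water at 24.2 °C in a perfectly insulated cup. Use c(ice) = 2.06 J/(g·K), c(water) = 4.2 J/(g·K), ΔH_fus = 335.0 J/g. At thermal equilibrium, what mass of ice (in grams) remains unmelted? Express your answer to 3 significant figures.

Heat to warm all ice to 0 °C: 174.1×2.06×7.6 = 2725.7 J
Heat released by water cooling to 0 °C: 141.5×4.2×24.2 = 14382 J
14382 J < 2725.7 + 174.1×335.0 = 61049.2 J, so not all ice melts; final T = 0 °C.
Heat left for melting: 14382 − 2725.7 = 11656.3 J
Mass melted = 11656.3 / 335.0 = 34.79 g
Ice remaining = 174.1 − 34.79 = 139.31 g

m_ice remaining = 139 g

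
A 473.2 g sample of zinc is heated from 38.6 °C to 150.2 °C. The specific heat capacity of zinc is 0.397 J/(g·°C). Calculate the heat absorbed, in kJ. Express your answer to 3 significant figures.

q = m c ΔT = 473.2 × 0.397 × (150.2 − 38.6)
q = 473.2 × 0.397 × 111.6 = 20970 J = 21.0 kJ

q = 21.0 kJ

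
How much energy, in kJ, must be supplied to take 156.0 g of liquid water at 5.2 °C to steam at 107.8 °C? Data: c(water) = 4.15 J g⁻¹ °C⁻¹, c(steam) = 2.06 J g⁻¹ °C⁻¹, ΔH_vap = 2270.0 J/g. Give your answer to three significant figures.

q1 (heat water 5.2→100.0 °C): 156.0 × 4.15 × 94.8 = 61374 J
q2 (vaporize at 100 °C): 156.0 × 2270.0 = 354120 J
q3 (heat steam 100.0→107.8 °C): 156.0 × 2.06 × 7.8 = 2507 J
Total: 61374 + 354120 + 2507 = 418001 J = 418 kJ

q = 418 kJ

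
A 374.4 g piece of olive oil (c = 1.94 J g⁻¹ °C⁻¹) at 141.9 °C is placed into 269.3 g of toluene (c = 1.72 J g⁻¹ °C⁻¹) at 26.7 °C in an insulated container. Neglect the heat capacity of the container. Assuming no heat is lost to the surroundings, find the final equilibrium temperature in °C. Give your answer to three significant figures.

T_f = 97.0 °C

Heat lost by olive oil = heat gained by toluene.
(374.4)(1.94)(141.9 − T) = (269.3)(1.72)(T − 26.7)
726.336 (141.9 − T) = 463.196 (T − 26.7)
103070 − 726.336 T = 463.196 T − 12367
115437 = 1189.532 T
T = 97.04 °C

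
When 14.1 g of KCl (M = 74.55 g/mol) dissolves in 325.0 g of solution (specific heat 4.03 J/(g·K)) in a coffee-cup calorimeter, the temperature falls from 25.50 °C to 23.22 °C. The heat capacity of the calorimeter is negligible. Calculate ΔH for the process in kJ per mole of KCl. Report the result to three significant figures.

ΔH = 15.8 kJ/mol

|ΔT| = |23.22 − 25.50| = 2.28 °C
|q_surr| = (325.0 × 4.03) × 2.28 = 1309.75 × 2.28 = 2986 J
n(KCl) = 14.1 / 74.55 = 0.1891 mol
Temperature fell, so q_rxn = +|q_surr| = 2.986 kJ
ΔH = q_rxn / n = 15.79 kJ/mol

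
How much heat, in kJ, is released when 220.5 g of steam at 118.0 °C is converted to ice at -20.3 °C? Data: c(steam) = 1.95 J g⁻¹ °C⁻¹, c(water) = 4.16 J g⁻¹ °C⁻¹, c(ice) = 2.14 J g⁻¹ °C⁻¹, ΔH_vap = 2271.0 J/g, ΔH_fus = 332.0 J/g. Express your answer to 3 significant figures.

q1 (cool steam 118.0→100 °C): 220.5 × 1.95 × 18.0 = 7740 J
q2 (condense at 100 °C): 220.5 × 2271.0 = 500756 J
q3 (cool water 100→0 °C): 220.5 × 4.16 × 100.0 = 91728 J
q4 (freeze at 0 °C): 220.5 × 332.0 = 73206 J
q5 (cool ice 0→-20.3 °C): 220.5 × 2.14 × 20.3 = 9579 J
Total: 7740 + 500756 + 91728 + 73206 + 9579 = 683009 J = 683 kJ

q = 683 kJ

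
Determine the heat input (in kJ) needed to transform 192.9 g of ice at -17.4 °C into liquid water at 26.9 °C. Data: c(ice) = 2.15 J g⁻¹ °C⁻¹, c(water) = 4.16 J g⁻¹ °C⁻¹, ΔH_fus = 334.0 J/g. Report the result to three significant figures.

q = 93.2 kJ

q1 (heat ice -17.4→0.0 °C): 192.9 × 2.15 × 17.4 = 7216 J
q2 (melt at 0 °C): 192.9 × 334.0 = 64429 J
q3 (heat water 0.0→26.9 °C): 192.9 × 4.16 × 26.9 = 21586 J
Total: 7216 + 64429 + 21586 = 93231 J = 93.2 kJ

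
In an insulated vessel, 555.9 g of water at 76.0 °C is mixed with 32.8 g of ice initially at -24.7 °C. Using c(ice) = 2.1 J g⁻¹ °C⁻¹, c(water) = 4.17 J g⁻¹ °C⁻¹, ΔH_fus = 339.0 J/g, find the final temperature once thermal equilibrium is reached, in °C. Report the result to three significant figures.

T_f = 66.5 °C

Heat to bring ice to 0 °C and melt it: q₁ = 32.8×2.1×24.7 + 32.8×339.0 = 12821 J
Heat the water can supply cooling to 0 °C: 555.9×4.17×76.0 = 176176 J > q₁, so all ice melts.
Energy balance: 555.9×4.17×(76.0 − T) = 12821 + 32.8×4.17×(T − 0)
2318.103(76.0 − T) = 12821 + 136.776 T
176176 − 12821 = 2454.879 T
T = 163355 / 2454.879 = 66.54 °C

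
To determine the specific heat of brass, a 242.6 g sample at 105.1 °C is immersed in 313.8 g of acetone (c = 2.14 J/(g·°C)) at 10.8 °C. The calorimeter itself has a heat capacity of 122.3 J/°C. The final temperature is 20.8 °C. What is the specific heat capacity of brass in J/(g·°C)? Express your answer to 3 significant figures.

c = 0.388 J/(g·°C)

q_gained = (313.8 × 2.14 + 122.3) × (20.8 − 10.8) = 7938 J
q_lost = 242.6 × c × (105.1 − 20.8) = 20451.18 c
Set equal: c = 7938 / 20451.18 = 0.388 J/(g·°C)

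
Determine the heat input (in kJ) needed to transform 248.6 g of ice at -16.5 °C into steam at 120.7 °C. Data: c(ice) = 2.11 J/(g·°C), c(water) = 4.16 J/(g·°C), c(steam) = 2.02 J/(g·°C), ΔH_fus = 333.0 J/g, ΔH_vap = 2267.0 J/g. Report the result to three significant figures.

q1 (heat ice -16.5→0.0 °C): 248.6 × 2.11 × 16.5 = 8655 J
q2 (melt at 0 °C): 248.6 × 333.0 = 82784 J
q3 (heat water 0.0→100.0 °C): 248.6 × 4.16 × 100.0 = 103418 J
q4 (vaporize at 100 °C): 248.6 × 2267.0 = 563576 J
q5 (heat steam 100.0→120.7 °C): 248.6 × 2.02 × 20.7 = 10395 J
Total: 8655 + 82784 + 103418 + 563576 + 10395 = 768828 J = 769 kJ

q = 769 kJ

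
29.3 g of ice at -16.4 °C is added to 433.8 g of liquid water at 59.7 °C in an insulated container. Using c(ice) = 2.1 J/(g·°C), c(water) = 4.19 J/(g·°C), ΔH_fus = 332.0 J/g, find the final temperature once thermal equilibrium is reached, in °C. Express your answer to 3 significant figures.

Heat to bring ice to 0 °C and melt it: q₁ = 29.3×2.1×16.4 + 29.3×332.0 = 10737 J
Heat the water can supply cooling to 0 °C: 433.8×4.19×59.7 = 108512 J > q₁, so all ice melts.
Energy balance: 433.8×4.19×(59.7 − T) = 10737 + 29.3×4.19×(T − 0)
1817.622(59.7 − T) = 10737 + 122.767 T
108512 − 10737 = 1940.389 T
T = 97775 / 1940.389 = 50.39 °C

T_f = 50.4 °C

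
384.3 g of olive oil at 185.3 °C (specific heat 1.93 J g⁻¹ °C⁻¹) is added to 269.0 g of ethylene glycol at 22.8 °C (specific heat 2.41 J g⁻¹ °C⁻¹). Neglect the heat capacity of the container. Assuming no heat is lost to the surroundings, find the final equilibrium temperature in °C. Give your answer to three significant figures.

Heat lost by olive oil = heat gained by ethylene glycol.
(384.3)(1.93)(185.3 − T) = (269.0)(2.41)(T − 22.8)
741.699 (185.3 − T) = 648.29 (T − 22.8)
137440 − 741.699 T = 648.29 T − 14781
152221 = 1389.989 T
T = 109.5 °C

T_f = 110 °C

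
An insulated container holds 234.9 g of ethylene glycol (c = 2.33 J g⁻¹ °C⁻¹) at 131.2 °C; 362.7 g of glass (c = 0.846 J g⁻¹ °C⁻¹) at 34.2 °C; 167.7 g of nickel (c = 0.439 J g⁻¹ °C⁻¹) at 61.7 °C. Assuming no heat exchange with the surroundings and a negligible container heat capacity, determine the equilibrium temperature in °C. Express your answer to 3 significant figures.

Σ mᵢcᵢ(T − Tᵢ) = 0  ⇒  T = Σ mᵢcᵢTᵢ / Σ mᵢcᵢ
Σ mᵢcᵢ = 234.9×2.33 + 362.7×0.846 + 167.7×0.439 = 927.7815
Σ mᵢcᵢTᵢ = 547.317×131.2 + 306.8442×34.2 + 73.6203×61.7 = 86844
T = 86844 / 927.7815 = 93.60 °C

T_f = 93.6 °C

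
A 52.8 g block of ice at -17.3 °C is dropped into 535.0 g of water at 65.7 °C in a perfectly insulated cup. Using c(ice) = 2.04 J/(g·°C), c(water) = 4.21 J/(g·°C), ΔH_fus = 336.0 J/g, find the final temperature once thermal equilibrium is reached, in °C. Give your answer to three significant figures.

T_f = 51.9 °C

Heat to bring ice to 0 °C and melt it: q₁ = 52.8×2.04×17.3 + 52.8×336.0 = 19604 J
Heat the water can supply cooling to 0 °C: 535.0×4.21×65.7 = 147979 J > q₁, so all ice melts.
Energy balance: 535.0×4.21×(65.7 − T) = 19604 + 52.8×4.21×(T − 0)
2252.35(65.7 − T) = 19604 + 222.288 T
147979 − 19604 = 2474.638 T
T = 128375 / 2474.638 = 51.88 °C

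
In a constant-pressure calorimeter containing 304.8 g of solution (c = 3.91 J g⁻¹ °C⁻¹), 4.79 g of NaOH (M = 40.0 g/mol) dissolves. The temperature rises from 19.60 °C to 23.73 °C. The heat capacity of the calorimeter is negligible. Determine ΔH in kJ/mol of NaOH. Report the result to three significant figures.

ΔH = -41.1 kJ/mol

|ΔT| = |23.73 − 19.60| = 4.13 °C
|q_surr| = (304.8 × 3.91) × 4.13 = 1191.768 × 4.13 = 4922 J
n(NaOH) = 4.79 / 40.0 = 0.1198 mol
Temperature rose, so q_rxn = −|q_surr| = -4.922 kJ
ΔH = q_rxn / n = -41.09 kJ/mol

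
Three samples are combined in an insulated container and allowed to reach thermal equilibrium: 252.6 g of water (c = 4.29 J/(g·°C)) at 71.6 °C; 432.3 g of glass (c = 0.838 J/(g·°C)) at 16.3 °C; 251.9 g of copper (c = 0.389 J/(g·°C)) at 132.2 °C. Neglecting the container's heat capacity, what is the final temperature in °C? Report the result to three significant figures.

Σ mᵢcᵢ(T − Tᵢ) = 0  ⇒  T = Σ mᵢcᵢTᵢ / Σ mᵢcᵢ
Σ mᵢcᵢ = 252.6×4.29 + 432.3×0.838 + 251.9×0.389 = 1543.9105
Σ mᵢcᵢTᵢ = 1083.654×71.6 + 362.2674×16.3 + 97.9891×132.2 = 96449
T = 96449 / 1543.9105 = 62.47 °C

T_f = 62.5 °C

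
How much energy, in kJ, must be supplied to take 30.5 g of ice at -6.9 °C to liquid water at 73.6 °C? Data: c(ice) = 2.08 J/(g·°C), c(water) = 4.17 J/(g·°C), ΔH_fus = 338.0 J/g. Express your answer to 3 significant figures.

q1 (heat ice -6.9→0.0 °C): 30.5 × 2.08 × 6.9 = 438 J
q2 (melt at 0 °C): 30.5 × 338.0 = 10309 J
q3 (heat water 0.0→73.6 °C): 30.5 × 4.17 × 73.6 = 9361 J
Total: 438 + 10309 + 9361 = 20108 J = 20.1 kJ

q = 20.1 kJ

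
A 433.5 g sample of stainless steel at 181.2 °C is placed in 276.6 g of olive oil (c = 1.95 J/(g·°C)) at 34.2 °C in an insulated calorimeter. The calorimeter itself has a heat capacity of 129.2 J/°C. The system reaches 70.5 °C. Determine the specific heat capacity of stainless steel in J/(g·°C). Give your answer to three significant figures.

c = 0.506 J/(g·°C)

q_gained = (276.6 × 1.95 + 129.2) × (70.5 − 34.2) = 24270 J
q_lost = 433.5 × c × (181.2 − 70.5) = 47988.45 c
Set equal: c = 24270 / 47988.45 = 0.506 J/(g·°C)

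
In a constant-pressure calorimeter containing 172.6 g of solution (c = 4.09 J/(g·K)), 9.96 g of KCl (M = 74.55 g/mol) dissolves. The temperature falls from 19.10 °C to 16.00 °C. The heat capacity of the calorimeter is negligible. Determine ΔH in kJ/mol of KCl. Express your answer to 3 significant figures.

ΔH = 16.4 kJ/mol

|ΔT| = |16.00 − 19.10| = 3.10 °C
|q_surr| = (172.6 × 4.09) × 3.10 = 705.934 × 3.10 = 2188 J
n(KCl) = 9.96 / 74.55 = 0.1336 mol
Temperature fell, so q_rxn = +|q_surr| = 2.188 kJ
ΔH = q_rxn / n = 16.38 kJ/mol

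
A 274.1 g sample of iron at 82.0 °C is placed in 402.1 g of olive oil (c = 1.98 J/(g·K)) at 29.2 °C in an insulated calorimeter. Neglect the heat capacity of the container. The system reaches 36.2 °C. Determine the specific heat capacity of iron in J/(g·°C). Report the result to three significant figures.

q_gained = (402.1 × 1.98) × (36.2 − 29.2) = 5573 J
q_lost = 274.1 × c × (82.0 − 36.2) = 12553.78 c
Set equal: c = 5573 / 12553.78 = 0.444 J/(g·°C)

c = 0.444 J/(g·°C)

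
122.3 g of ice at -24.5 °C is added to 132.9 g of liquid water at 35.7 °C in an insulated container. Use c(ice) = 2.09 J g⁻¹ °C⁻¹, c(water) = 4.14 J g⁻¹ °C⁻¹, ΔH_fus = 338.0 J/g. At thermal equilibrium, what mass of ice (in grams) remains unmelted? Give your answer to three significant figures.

Heat to warm all ice to 0 °C: 122.3×2.09×24.5 = 6262.4 J
Heat released by water cooling to 0 °C: 132.9×4.14×35.7 = 19642 J
19642 J < 6262.4 + 122.3×338.0 = 47599.8 J, so not all ice melts; final T = 0 °C.
Heat left for melting: 19642 − 6262.4 = 13379.6 J
Mass melted = 13379.6 / 338.0 = 39.58 g
Ice remaining = 122.3 − 39.58 = 82.72 g

m_ice remaining = 82.7 g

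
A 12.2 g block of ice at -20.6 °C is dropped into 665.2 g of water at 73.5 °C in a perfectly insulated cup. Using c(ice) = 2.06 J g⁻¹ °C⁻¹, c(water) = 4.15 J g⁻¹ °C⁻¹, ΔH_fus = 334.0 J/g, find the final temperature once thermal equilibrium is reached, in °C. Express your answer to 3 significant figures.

T_f = 70.5 °C

Heat to bring ice to 0 °C and melt it: q₁ = 12.2×2.06×20.6 + 12.2×334.0 = 4592.5 J
Heat the water can supply cooling to 0 °C: 665.2×4.15×73.5 = 202903 J > q₁, so all ice melts.
Energy balance: 665.2×4.15×(73.5 − T) = 4592.5 + 12.2×4.15×(T − 0)
2760.58(73.5 − T) = 4592.5 + 50.63 T
202903 − 4592.5 = 2811.21 T
T = 198310.5 / 2811.21 = 70.54 °C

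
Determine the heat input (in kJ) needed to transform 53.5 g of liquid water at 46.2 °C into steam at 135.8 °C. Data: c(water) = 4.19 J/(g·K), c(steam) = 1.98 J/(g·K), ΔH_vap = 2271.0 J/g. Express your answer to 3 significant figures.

q = 137 kJ

q1 (heat water 46.2→100.0 °C): 53.5 × 4.19 × 53.8 = 12060 J
q2 (vaporize at 100 °C): 53.5 × 2271.0 = 121499 J
q3 (heat steam 100.0→135.8 °C): 53.5 × 1.98 × 35.8 = 3792 J
Total: 12060 + 121499 + 3792 = 137351 J = 137 kJ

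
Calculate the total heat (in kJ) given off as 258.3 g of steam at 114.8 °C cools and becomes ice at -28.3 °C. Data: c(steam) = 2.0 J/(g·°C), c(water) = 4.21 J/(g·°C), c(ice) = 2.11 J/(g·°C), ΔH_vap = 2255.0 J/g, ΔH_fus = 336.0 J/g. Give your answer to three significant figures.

q = 801 kJ

q1 (cool steam 114.8→100 °C): 258.3 × 2.0 × 14.8 = 7646 J
q2 (condense at 100 °C): 258.3 × 2255.0 = 582467 J
q3 (cool water 100→0 °C): 258.3 × 4.21 × 100.0 = 108744 J
q4 (freeze at 0 °C): 258.3 × 336.0 = 86789 J
q5 (cool ice 0→-28.3 °C): 258.3 × 2.11 × 28.3 = 15424 J
Total: 7646 + 582467 + 108744 + 86789 + 15424 = 801070 J = 801 kJ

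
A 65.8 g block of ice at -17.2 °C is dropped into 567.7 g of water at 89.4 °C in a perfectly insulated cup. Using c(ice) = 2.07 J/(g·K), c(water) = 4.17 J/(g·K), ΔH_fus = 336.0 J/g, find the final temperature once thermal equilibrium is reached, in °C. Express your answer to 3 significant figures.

T_f = 70.9 °C

Heat to bring ice to 0 °C and melt it: q₁ = 65.8×2.07×17.2 + 65.8×336.0 = 24452 J
Heat the water can supply cooling to 0 °C: 567.7×4.17×89.4 = 211637 J > q₁, so all ice melts.
Energy balance: 567.7×4.17×(89.4 − T) = 24452 + 65.8×4.17×(T − 0)
2367.309(89.4 − T) = 24452 + 274.386 T
211637 − 24452 = 2641.695 T
T = 187185 / 2641.695 = 70.86 °C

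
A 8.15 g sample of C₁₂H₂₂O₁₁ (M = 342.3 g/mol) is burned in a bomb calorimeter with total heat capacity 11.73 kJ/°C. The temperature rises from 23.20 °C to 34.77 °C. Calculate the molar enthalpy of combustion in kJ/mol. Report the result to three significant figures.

ΔT = 34.77 − 23.20 = 11.57 °C
q_cal = C_cal × ΔT = 11.73 × 11.57 = 135.7161 kJ
n = 8.15 / 342.3 = 0.02381 mol
q_rxn = −q_cal = -135.7161 kJ
ΔH = -135.7161 / 0.02381 = -5700 kJ/mol

ΔH = -5700 kJ/mol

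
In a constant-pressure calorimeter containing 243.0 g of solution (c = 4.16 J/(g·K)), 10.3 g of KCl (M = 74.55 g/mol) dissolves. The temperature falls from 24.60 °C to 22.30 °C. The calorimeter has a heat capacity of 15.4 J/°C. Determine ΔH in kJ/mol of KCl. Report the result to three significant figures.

|ΔT| = |22.30 − 24.60| = 2.30 °C
|q_surr| = (243.0 × 4.16 + 15.4) × 2.30 = 1026.28 × 2.30 = 2360 J
n(KCl) = 10.3 / 74.55 = 0.1382 mol
Temperature fell, so q_rxn = +|q_surr| = 2.360 kJ
ΔH = q_rxn / n = 17.08 kJ/mol

ΔH = 17.1 kJ/mol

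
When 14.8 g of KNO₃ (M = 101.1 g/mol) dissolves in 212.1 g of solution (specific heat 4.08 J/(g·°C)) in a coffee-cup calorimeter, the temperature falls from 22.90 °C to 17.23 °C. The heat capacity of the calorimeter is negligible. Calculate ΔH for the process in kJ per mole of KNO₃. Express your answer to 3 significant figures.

ΔH = 33.5 kJ/mol

|ΔT| = |17.23 − 22.90| = 5.67 °C
|q_surr| = (212.1 × 4.08) × 5.67 = 865.368 × 5.67 = 4907 J
n(KNO₃) = 14.8 / 101.1 = 0.1464 mol
Temperature fell, so q_rxn = +|q_surr| = 4.907 kJ
ΔH = q_rxn / n = 33.52 kJ/mol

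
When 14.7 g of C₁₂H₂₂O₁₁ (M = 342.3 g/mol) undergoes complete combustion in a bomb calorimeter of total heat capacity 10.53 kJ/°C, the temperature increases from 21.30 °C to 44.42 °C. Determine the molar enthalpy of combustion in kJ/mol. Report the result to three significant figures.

ΔT = 44.42 − 21.30 = 23.12 °C
q_cal = C_cal × ΔT = 10.53 × 23.12 = 243.4536 kJ
n = 14.7 / 342.3 = 0.04294 mol
q_rxn = −q_cal = -243.4536 kJ
ΔH = -243.4536 / 0.04294 = -5670 kJ/mol

ΔH = -5670 kJ/mol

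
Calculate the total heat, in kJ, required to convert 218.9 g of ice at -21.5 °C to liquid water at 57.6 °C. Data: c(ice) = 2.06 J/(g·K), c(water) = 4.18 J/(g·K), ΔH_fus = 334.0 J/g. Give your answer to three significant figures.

q = 136 kJ

q1 (heat ice -21.5→0.0 °C): 218.9 × 2.06 × 21.5 = 9695 J
q2 (melt at 0 °C): 218.9 × 334.0 = 73113 J
q3 (heat water 0.0→57.6 °C): 218.9 × 4.18 × 57.6 = 52704 J
Total: 9695 + 73113 + 52704 = 135512 J = 136 kJ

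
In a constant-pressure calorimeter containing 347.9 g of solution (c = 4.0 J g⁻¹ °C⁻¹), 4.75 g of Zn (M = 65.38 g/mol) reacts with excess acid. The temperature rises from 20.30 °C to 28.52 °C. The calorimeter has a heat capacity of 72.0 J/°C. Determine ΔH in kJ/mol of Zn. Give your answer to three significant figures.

|ΔT| = |28.52 − 20.30| = 8.22 °C
|q_surr| = (347.9 × 4.0 + 72.0) × 8.22 = 1463.6 × 8.22 = 12030 J
n(Zn) = 4.75 / 65.38 = 0.07265 mol
Temperature rose, so q_rxn = −|q_surr| = -12.03 kJ
ΔH = q_rxn / n = -165.6 kJ/mol

ΔH = -166 kJ/mol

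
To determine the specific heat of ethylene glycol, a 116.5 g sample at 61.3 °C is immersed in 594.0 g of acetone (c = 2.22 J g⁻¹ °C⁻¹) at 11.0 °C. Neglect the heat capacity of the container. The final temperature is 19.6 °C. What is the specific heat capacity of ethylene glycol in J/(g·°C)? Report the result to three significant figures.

q_gained = (594.0 × 2.22) × (19.6 − 11.0) = 11340 J
q_lost = 116.5 × c × (61.3 − 19.6) = 4858.05 c
Set equal: c = 11340 / 4858.05 = 2.33 J/(g·°C)

c = 2.33 J/(g·°C)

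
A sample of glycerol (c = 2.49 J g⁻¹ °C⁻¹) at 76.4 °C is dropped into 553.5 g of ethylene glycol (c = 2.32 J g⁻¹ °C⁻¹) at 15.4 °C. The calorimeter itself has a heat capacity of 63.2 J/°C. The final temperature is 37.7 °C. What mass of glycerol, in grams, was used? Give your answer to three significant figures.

q_gained = (553.5 × 2.32 + 63.2) × (37.7 − 15.4) = 30050 J
q_lost = m × 2.49 × (76.4 − 37.7) = 96.363 m
m = 30050 / 96.363 = 312 g

m = 312 g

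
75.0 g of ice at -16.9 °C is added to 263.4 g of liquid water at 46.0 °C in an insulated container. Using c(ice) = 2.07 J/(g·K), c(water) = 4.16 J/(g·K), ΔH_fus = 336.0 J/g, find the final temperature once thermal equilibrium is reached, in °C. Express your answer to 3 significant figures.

Heat to bring ice to 0 °C and melt it: q₁ = 75.0×2.07×16.9 + 75.0×336.0 = 27824 J
Heat the water can supply cooling to 0 °C: 263.4×4.16×46.0 = 50404.2 J > q₁, so all ice melts.
Energy balance: 263.4×4.16×(46.0 − T) = 27824 + 75.0×4.16×(T − 0)
1095.744(46.0 − T) = 27824 + 312 T
50404.2 − 27824 = 1407.744 T
T = 22580.2 / 1407.744 = 16.04 °C

T_f = 16.0 °C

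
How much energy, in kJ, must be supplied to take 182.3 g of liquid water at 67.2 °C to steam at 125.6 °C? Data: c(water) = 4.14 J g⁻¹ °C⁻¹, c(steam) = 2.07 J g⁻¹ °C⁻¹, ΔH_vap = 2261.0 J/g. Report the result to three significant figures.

q1 (heat water 67.2→100.0 °C): 182.3 × 4.14 × 32.8 = 24755 J
q2 (vaporize at 100 °C): 182.3 × 2261.0 = 412180 J
q3 (heat steam 100.0→125.6 °C): 182.3 × 2.07 × 25.6 = 9660 J
Total: 24755 + 412180 + 9660 = 446595 J = 447 kJ

q = 447 kJ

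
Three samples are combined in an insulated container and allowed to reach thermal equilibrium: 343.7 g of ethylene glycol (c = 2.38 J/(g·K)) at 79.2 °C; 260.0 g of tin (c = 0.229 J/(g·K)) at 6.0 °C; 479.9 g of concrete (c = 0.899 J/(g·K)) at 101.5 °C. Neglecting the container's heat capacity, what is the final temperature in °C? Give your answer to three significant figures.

Σ mᵢcᵢ(T − Tᵢ) = 0  ⇒  T = Σ mᵢcᵢTᵢ / Σ mᵢcᵢ
Σ mᵢcᵢ = 343.7×2.38 + 260.0×0.229 + 479.9×0.899 = 1308.9761
Σ mᵢcᵢTᵢ = 818.006×79.2 + 59.54×6.0 + 431.4301×101.5 = 108930
T = 108930 / 1308.9761 = 83.22 °C

T_f = 83.2 °C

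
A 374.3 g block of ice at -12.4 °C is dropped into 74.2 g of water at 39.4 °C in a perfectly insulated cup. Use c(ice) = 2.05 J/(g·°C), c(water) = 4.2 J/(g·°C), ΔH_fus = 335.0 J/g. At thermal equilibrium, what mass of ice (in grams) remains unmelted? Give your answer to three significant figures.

Heat to warm all ice to 0 °C: 374.3×2.05×12.4 = 9514.7 J
Heat released by water cooling to 0 °C: 74.2×4.2×39.4 = 12279 J
12279 J < 9514.7 + 374.3×335.0 = 134905.2 J, so not all ice melts; final T = 0 °C.
Heat left for melting: 12279 − 9514.7 = 2764.3 J
Mass melted = 2764.3 / 335.0 = 8.252 g
Ice remaining = 374.3 − 8.252 = 366.048 g

m_ice remaining = 366 g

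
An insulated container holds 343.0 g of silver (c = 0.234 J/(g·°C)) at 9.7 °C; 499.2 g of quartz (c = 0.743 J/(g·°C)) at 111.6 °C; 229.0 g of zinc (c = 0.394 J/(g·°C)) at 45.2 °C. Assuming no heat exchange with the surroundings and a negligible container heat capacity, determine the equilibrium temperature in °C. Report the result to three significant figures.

T_f = 85.4 °C

Σ mᵢcᵢ(T − Tᵢ) = 0  ⇒  T = Σ mᵢcᵢTᵢ / Σ mᵢcᵢ
Σ mᵢcᵢ = 343.0×0.234 + 499.2×0.743 + 229.0×0.394 = 541.3936
Σ mᵢcᵢTᵢ = 80.262×9.7 + 370.9056×111.6 + 90.226×45.2 = 46250
T = 46250 / 541.3936 = 85.43 °C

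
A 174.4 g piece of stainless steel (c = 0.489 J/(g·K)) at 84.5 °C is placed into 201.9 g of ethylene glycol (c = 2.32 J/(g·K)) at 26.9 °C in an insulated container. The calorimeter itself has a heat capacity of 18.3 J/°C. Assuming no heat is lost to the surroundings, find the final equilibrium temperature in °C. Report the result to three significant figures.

Heat lost by stainless steel = heat gained by ethylene glycol + calorimeter.
(174.4)(0.489)(84.5 − T) = [(201.9)(2.32) + 18.3](T − 26.9)
85.2816 (84.5 − T) = 486.708 (T − 26.9)
7206.3 − 85.2816 T = 486.708 T − 13092
20298.3 = 571.9896 T
T = 35.49 °C

T_f = 35.5 °C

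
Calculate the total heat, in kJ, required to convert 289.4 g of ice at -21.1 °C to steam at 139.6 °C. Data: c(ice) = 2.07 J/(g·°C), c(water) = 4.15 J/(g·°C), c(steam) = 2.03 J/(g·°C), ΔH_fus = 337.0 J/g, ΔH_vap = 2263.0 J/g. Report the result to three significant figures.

q = 908 kJ

q1 (heat ice -21.1→0.0 °C): 289.4 × 2.07 × 21.1 = 12640 J
q2 (melt at 0 °C): 289.4 × 337.0 = 97528 J
q3 (heat water 0.0→100.0 °C): 289.4 × 4.15 × 100.0 = 120101 J
q4 (vaporize at 100 °C): 289.4 × 2263.0 = 654912 J
q5 (heat steam 100.0→139.6 °C): 289.4 × 2.03 × 39.6 = 23264 J
Total: 12640 + 97528 + 120101 + 654912 + 23264 = 908445 J = 908 kJ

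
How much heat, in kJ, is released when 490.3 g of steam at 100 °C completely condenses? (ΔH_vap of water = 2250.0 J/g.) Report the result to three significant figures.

q = m × ΔH_vap = 490.3 × 2250.0 = 1103000 J = 1100 kJ

q = 1100 kJ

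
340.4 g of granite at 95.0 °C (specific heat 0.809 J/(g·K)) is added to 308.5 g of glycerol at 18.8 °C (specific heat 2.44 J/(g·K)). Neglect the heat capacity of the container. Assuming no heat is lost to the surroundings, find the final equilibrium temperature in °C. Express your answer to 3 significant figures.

T_f = 39.2 °C

Heat lost by granite = heat gained by glycerol.
(340.4)(0.809)(95.0 − T) = (308.5)(2.44)(T − 18.8)
275.3836 (95.0 − T) = 752.74 (T − 18.8)
26161 − 275.3836 T = 752.74 T − 14152
40313 = 1028.1236 T
T = 39.21 °C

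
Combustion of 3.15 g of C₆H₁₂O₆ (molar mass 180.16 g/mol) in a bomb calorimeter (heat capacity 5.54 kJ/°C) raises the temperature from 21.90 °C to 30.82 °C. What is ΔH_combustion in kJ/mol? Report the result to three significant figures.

ΔT = 30.82 − 21.90 = 8.92 °C
q_cal = C_cal × ΔT = 5.54 × 8.92 = 49.4168 kJ
n = 3.15 / 180.16 = 0.01748 mol
q_rxn = −q_cal = -49.4168 kJ
ΔH = -49.4168 / 0.01748 = -2827 kJ/mol

ΔH = -2830 kJ/mol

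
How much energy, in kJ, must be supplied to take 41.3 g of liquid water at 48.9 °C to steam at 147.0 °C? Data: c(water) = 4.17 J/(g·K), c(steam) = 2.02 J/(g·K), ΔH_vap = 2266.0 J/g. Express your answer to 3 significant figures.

q1 (heat water 48.9→100.0 °C): 41.3 × 4.17 × 51.1 = 8800 J
q2 (vaporize at 100 °C): 41.3 × 2266.0 = 93586 J
q3 (heat steam 100.0→147.0 °C): 41.3 × 2.02 × 47.0 = 3921 J
Total: 8800 + 93586 + 3921 = 106307 J = 106 kJ

q = 106 kJ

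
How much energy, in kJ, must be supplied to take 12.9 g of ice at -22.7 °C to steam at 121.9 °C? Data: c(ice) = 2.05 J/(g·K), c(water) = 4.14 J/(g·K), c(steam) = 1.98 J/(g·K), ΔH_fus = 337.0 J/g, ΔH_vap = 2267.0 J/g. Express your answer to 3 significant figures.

q = 40.1 kJ

q1 (heat ice -22.7→0.0 °C): 12.9 × 2.05 × 22.7 = 600 J
q2 (melt at 0 °C): 12.9 × 337.0 = 4347 J
q3 (heat water 0.0→100.0 °C): 12.9 × 4.14 × 100.0 = 5341 J
q4 (vaporize at 100 °C): 12.9 × 2267.0 = 29244 J
q5 (heat steam 100.0→121.9 °C): 12.9 × 1.98 × 21.9 = 559 J
Total: 600 + 4347 + 5341 + 29244 + 559 = 40091 J = 40.1 kJ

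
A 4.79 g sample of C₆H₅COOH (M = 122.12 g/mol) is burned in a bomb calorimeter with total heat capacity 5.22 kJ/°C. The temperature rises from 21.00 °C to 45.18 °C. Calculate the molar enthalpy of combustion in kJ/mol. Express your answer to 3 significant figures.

ΔT = 45.18 − 21.00 = 24.18 °C
q_cal = C_cal × ΔT = 5.22 × 24.18 = 126.2196 kJ
n = 4.79 / 122.12 = 0.03922 mol
q_rxn = −q_cal = -126.2196 kJ
ΔH = -126.2196 / 0.03922 = -3218 kJ/mol

ΔH = -3220 kJ/mol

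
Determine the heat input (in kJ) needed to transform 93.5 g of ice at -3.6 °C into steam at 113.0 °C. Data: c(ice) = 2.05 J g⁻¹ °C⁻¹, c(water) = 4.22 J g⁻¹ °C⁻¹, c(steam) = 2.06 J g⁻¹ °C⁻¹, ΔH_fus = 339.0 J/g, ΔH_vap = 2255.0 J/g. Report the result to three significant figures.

q = 285 kJ

q1 (heat ice -3.6→0.0 °C): 93.5 × 2.05 × 3.6 = 690 J
q2 (melt at 0 °C): 93.5 × 339.0 = 31697 J
q3 (heat water 0.0→100.0 °C): 93.5 × 4.22 × 100.0 = 39457 J
q4 (vaporize at 100 °C): 93.5 × 2255.0 = 210843 J
q5 (heat steam 100.0→113.0 °C): 93.5 × 2.06 × 13.0 = 2504 J
Total: 690 + 31697 + 39457 + 210843 + 2504 = 285191 J = 285 kJ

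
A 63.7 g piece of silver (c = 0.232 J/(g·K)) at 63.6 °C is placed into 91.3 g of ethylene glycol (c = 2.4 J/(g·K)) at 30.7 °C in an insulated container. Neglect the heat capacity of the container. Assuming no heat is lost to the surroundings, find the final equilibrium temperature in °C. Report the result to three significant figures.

Heat lost by silver = heat gained by ethylene glycol.
(63.7)(0.232)(63.6 − T) = (91.3)(2.4)(T − 30.7)
14.7784 (63.6 − T) = 219.12 (T − 30.7)
939.91 − 14.7784 T = 219.12 T − 6727.0
7666.91 = 233.8984 T
T = 32.78 °C

T_f = 32.8 °C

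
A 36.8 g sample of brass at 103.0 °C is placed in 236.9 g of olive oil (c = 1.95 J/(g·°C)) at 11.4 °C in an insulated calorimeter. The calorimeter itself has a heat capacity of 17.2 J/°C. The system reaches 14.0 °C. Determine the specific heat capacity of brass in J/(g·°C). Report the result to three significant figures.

q_gained = (236.9 × 1.95 + 17.2) × (14.0 − 11.4) = 1246 J
q_lost = 36.8 × c × (103.0 − 14.0) = 3275.2 c
Set equal: c = 1246 / 3275.2 = 0.380 J/(g·°C)

c = 0.380 J/(g·°C)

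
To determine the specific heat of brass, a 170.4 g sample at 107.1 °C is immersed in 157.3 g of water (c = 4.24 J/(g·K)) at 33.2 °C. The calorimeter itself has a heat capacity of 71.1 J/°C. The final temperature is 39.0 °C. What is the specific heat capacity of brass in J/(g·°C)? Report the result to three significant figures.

c = 0.369 J/(g·°C)

q_gained = (157.3 × 4.24 + 71.1) × (39.0 − 33.2) = 4281 J
q_lost = 170.4 × c × (107.1 − 39.0) = 11604.24 c
Set equal: c = 4281 / 11604.24 = 0.369 J/(g·°C)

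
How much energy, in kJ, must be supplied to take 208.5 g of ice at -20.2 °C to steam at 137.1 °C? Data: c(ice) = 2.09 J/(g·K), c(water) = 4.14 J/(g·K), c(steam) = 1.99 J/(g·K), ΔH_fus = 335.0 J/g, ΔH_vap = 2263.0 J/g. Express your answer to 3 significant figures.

q1 (heat ice -20.2→0.0 °C): 208.5 × 2.09 × 20.2 = 8802 J
q2 (melt at 0 °C): 208.5 × 335.0 = 69848 J
q3 (heat water 0.0→100.0 °C): 208.5 × 4.14 × 100.0 = 86319 J
q4 (vaporize at 100 °C): 208.5 × 2263.0 = 471836 J
q5 (heat steam 100.0→137.1 °C): 208.5 × 1.99 × 37.1 = 15393 J
Total: 8802 + 69848 + 86319 + 471836 + 15393 = 652198 J = 652 kJ

q = 652 kJ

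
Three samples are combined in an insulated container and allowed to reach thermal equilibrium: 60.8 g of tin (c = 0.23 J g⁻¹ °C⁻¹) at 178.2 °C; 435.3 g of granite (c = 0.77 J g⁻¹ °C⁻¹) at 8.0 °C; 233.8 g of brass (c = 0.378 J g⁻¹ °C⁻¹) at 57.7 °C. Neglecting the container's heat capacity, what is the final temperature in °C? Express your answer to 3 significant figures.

T_f = 23.5 °C

Σ mᵢcᵢ(T − Tᵢ) = 0  ⇒  T = Σ mᵢcᵢTᵢ / Σ mᵢcᵢ
Σ mᵢcᵢ = 60.8×0.23 + 435.3×0.77 + 233.8×0.378 = 437.5414
Σ mᵢcᵢTᵢ = 13.984×178.2 + 335.181×8.0 + 88.3764×57.7 = 10273
T = 10273 / 437.5414 = 23.48 °C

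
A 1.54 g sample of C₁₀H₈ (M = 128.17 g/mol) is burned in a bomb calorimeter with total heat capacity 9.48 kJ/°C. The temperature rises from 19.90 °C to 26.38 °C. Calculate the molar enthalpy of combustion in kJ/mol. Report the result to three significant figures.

ΔT = 26.38 − 19.90 = 6.48 °C
q_cal = C_cal × ΔT = 9.48 × 6.48 = 61.4304 kJ
n = 1.54 / 128.17 = 0.01202 mol
q_rxn = −q_cal = -61.4304 kJ
ΔH = -61.4304 / 0.01202 = -5111 kJ/mol

ΔH = -5110 kJ/mol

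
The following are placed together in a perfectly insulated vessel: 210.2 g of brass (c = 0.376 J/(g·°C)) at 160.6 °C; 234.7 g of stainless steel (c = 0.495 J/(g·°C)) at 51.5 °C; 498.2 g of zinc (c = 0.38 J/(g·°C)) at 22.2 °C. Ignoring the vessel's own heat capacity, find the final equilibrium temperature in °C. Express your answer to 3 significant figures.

Σ mᵢcᵢ(T − Tᵢ) = 0  ⇒  T = Σ mᵢcᵢTᵢ / Σ mᵢcᵢ
Σ mᵢcᵢ = 210.2×0.376 + 234.7×0.495 + 498.2×0.38 = 384.5277
Σ mᵢcᵢTᵢ = 79.0352×160.6 + 116.1765×51.5 + 189.316×22.2 = 22879
T = 22879 / 384.5277 = 59.50 °C

T_f = 59.5 °C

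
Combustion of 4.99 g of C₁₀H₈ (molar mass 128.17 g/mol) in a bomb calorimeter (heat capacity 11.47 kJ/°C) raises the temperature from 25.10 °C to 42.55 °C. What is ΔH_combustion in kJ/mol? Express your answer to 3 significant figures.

ΔT = 42.55 − 25.10 = 17.45 °C
q_cal = C_cal × ΔT = 11.47 × 17.45 = 200.1515 kJ
n = 4.99 / 128.17 = 0.03893 mol
q_rxn = −q_cal = -200.1515 kJ
ΔH = -200.1515 / 0.03893 = -5141 kJ/mol

ΔH = -5140 kJ/mol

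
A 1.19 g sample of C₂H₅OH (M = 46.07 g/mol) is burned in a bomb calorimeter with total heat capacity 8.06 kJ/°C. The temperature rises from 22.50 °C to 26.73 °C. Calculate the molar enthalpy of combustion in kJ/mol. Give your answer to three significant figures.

ΔH = -1320 kJ/mol

ΔT = 26.73 − 22.50 = 4.23 °C
q_cal = C_cal × ΔT = 8.06 × 4.23 = 34.0938 kJ
n = 1.19 / 46.07 = 0.02583 mol
q_rxn = −q_cal = -34.0938 kJ
ΔH = -34.0938 / 0.02583 = -1320 kJ/mol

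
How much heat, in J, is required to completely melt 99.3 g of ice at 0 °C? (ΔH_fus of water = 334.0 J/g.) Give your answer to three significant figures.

q = 33200 J

q = m × ΔH_fus = 99.3 × 334.0 = 33170 J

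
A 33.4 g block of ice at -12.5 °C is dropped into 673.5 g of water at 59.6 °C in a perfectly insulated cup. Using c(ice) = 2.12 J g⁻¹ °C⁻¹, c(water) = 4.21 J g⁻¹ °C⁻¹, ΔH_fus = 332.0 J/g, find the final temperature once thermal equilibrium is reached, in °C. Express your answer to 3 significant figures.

T_f = 52.8 °C

Heat to bring ice to 0 °C and melt it: q₁ = 33.4×2.12×12.5 + 33.4×332.0 = 11974 J
Heat the water can supply cooling to 0 °C: 673.5×4.21×59.6 = 168992 J > q₁, so all ice melts.
Energy balance: 673.5×4.21×(59.6 − T) = 11974 + 33.4×4.21×(T − 0)
2835.435(59.6 − T) = 11974 + 140.614 T
168992 − 11974 = 2976.049 T
T = 157018 / 2976.049 = 52.76 °C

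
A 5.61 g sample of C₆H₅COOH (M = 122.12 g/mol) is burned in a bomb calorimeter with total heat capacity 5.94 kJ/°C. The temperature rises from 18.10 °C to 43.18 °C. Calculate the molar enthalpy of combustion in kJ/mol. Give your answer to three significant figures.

ΔH = -3240 kJ/mol

ΔT = 43.18 − 18.10 = 25.08 °C
q_cal = C_cal × ΔT = 5.94 × 25.08 = 148.9752 kJ
n = 5.61 / 122.12 = 0.04594 mol
q_rxn = −q_cal = -148.9752 kJ
ΔH = -148.9752 / 0.04594 = -3243 kJ/mol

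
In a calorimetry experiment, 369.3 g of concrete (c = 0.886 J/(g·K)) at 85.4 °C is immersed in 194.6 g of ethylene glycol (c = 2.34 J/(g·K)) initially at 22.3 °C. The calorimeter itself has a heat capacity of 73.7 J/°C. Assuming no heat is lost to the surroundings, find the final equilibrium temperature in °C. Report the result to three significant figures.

Heat lost by concrete = heat gained by ethylene glycol + calorimeter.
(369.3)(0.886)(85.4 − T) = [(194.6)(2.34) + 73.7](T − 22.3)
327.1998 (85.4 − T) = 529.064 (T − 22.3)
27943 − 327.1998 T = 529.064 T − 11798
39741 = 856.2638 T
T = 46.41 °C

T_f = 46.4 °C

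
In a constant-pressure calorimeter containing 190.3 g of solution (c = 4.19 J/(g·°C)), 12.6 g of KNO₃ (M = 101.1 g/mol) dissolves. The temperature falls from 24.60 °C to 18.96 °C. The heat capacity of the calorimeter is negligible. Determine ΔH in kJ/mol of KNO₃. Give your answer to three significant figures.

ΔH = 36.1 kJ/mol

|ΔT| = |18.96 − 24.60| = 5.64 °C
|q_surr| = (190.3 × 4.19) × 5.64 = 797.357 × 5.64 = 4497 J
n(KNO₃) = 12.6 / 101.1 = 0.1246 mol
Temperature fell, so q_rxn = +|q_surr| = 4.497 kJ
ΔH = q_rxn / n = 36.09 kJ/mol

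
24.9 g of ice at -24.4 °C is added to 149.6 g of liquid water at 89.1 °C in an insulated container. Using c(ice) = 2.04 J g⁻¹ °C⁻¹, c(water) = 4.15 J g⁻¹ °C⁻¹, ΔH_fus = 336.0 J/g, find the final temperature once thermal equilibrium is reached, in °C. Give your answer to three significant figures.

Heat to bring ice to 0 °C and melt it: q₁ = 24.9×2.04×24.4 + 24.9×336.0 = 9605.8 J
Heat the water can supply cooling to 0 °C: 149.6×4.15×89.1 = 55316.8 J > q₁, so all ice melts.
Energy balance: 149.6×4.15×(89.1 − T) = 9605.8 + 24.9×4.15×(T − 0)
620.84(89.1 − T) = 9605.8 + 103.335 T
55316.8 − 9605.8 = 724.175 T
T = 45711.0 / 724.175 = 63.12 °C

T_f = 63.1 °C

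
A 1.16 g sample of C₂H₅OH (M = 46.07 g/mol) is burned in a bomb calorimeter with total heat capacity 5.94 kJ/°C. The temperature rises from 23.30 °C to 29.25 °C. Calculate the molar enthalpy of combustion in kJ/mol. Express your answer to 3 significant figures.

ΔH = -1400 kJ/mol

ΔT = 29.25 − 23.30 = 5.95 °C
q_cal = C_cal × ΔT = 5.94 × 5.95 = 35.343 kJ
n = 1.16 / 46.07 = 0.02518 mol
q_rxn = −q_cal = -35.343 kJ
ΔH = -35.343 / 0.02518 = -1404 kJ/mol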